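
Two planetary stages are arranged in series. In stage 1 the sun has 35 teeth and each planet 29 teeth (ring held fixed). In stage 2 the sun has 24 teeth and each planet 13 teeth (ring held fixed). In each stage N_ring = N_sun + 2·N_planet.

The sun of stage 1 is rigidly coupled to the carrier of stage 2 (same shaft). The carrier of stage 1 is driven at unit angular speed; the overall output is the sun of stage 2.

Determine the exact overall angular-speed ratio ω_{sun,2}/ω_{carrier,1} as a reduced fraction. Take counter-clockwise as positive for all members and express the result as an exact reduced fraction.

Stage 1: N_ring = 35 + 2·29 = 93
Stage 1: 35(ω_s−ω_c) = −93(ω_r−ω_c),  ω_r=0, ω_c=1
Stage 1: ω_s = 1 − (93/35)(0−1) = 128/35
  ⇒ ω_s¹/ω_c¹ = 128/35
Stage 2: N_ring = 24 + 2·13 = 50
Stage 2: 24(ω_s−ω_c) = −50(ω_r−ω_c),  ω_r=0, ω_c=1
Stage 2: ω_s = 1 − (50/24)(0−1) = 37/12
  ⇒ ω_s²/ω_c² = 37/12
Coupling ω_c² = ω_s¹ ⇒ overall = 128/35 × 37/12 = 1184/105

1184/105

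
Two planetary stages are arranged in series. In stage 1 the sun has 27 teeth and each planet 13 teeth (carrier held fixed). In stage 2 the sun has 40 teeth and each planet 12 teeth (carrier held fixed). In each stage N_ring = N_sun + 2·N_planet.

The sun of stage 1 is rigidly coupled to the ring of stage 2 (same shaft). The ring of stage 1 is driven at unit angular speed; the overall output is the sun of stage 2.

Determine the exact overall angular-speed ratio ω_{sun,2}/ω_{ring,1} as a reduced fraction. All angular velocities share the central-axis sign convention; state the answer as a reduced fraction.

Stage 1: N_ring = 27 + 2·13 = 53
Stage 1: 27(ω_s−ω_c) = −53(ω_r−ω_c),  ω_c=0, ω_r=1
Stage 1: ω_s = 0 − (53/27)(1−0) = -53/27
  ⇒ ω_s¹/ω_r¹ = -53/27
Stage 2: N_ring = 40 + 2·12 = 64
Stage 2: 40(ω_s−ω_c) = −64(ω_r−ω_c),  ω_c=0, ω_r=1
Stage 2: ω_s = 0 − (64/40)(1−0) = -8/5
  ⇒ ω_s²/ω_r² = -8/5
Coupling ω_r² = ω_s¹ ⇒ overall = -53/27 × -8/5 = 424/135

424/135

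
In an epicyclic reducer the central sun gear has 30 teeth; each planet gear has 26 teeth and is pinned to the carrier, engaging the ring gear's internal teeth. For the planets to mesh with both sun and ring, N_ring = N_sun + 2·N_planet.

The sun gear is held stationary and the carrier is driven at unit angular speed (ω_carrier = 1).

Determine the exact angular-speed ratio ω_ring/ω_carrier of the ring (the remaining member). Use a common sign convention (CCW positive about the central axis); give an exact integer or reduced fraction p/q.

N_ring = 30 + 2·26 = 82
30(ω_s−ω_c) = −82(ω_r−ω_c),  ω_s=0, ω_c=1
ω_r = 1 − (30/82)(0−1) = 56/41
ω_r/ω_c = 56/41

56/41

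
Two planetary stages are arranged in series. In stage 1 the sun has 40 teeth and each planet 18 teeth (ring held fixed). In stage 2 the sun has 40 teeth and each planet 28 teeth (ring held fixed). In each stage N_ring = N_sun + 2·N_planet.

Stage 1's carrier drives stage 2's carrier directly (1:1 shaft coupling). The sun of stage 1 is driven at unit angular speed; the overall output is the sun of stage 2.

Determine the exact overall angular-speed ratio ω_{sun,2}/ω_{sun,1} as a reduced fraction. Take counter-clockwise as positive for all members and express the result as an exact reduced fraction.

Stage 1: N_ring = 40 + 2·18 = 76
Stage 1: 40(ω_s−ω_c) = −76(ω_r−ω_c),  ω_r=0, ω_s=1
Stage 1: 40(1−ω_c) = −76(0−ω_c)  ⇒  116ω_c = 40  ⇒  ω_c = 10/29
  ⇒ ω_c¹/ω_s¹ = 10/29
Stage 2: N_ring = 40 + 2·28 = 96
Stage 2: 40(ω_s−ω_c) = −96(ω_r−ω_c),  ω_r=0, ω_c=1
Stage 2: ω_s = 1 − (96/40)(0−1) = 17/5
  ⇒ ω_s²/ω_c² = 17/5
Coupling ω_c² = ω_c¹ ⇒ overall = 10/29 × 17/5 = 34/29

34/29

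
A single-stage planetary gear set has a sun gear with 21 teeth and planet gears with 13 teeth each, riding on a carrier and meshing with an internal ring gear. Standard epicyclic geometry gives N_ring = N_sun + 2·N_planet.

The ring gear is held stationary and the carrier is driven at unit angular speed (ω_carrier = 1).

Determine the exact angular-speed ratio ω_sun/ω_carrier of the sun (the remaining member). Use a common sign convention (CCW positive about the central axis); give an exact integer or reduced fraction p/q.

N_ring = 21 + 2·13 = 47
21(ω_s−ω_c) = −47(ω_r−ω_c),  ω_r=0, ω_c=1
ω_s = 1 − (47/21)(0−1) = 68/21
ω_s/ω_c = 68/21

68/21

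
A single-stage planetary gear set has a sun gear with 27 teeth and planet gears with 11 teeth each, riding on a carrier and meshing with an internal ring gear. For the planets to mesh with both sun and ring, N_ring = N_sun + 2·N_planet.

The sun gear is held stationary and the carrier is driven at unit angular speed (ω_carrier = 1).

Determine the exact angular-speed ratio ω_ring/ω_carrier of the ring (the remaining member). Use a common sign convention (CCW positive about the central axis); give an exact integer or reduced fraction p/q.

76/49

N_ring = 27 + 2·11 = 49
27(ω_s−ω_c) = −49(ω_r−ω_c),  ω_s=0, ω_c=1
ω_r = 1 − (27/49)(0−1) = 76/49
ω_r/ω_c = 76/49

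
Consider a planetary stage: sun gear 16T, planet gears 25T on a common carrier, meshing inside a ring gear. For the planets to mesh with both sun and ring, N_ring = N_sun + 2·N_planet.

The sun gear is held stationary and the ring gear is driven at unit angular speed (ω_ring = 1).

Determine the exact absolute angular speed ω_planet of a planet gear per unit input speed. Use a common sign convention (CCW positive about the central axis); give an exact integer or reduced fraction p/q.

33/25

N_ring = 16 + 2·25 = 66
16(ω_s−ω_c) = −66(ω_r−ω_c),  ω_s=0, ω_r=1
16(0−ω_c) = −66(1−ω_c)  ⇒  82ω_c = 66  ⇒  ω_c = 33/41
sun–planet: 16·(0−33/41) = −25·(ω_p−ω_c)  ⇒  ω_p−ω_c = −(16/25)·(-33/41) = 528/1025
ω_p = 33/41 + 528/1025 = 33/25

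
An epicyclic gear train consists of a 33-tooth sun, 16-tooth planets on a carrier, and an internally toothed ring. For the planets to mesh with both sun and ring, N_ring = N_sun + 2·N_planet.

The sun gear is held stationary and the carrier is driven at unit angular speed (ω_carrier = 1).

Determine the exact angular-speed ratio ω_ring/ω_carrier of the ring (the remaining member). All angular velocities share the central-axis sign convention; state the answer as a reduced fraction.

N_ring = 33 + 2·16 = 65
33(ω_s−ω_c) = −65(ω_r−ω_c),  ω_s=0, ω_c=1
ω_r = 1 − (33/65)(0−1) = 98/65
ω_r/ω_c = 98/65

98/65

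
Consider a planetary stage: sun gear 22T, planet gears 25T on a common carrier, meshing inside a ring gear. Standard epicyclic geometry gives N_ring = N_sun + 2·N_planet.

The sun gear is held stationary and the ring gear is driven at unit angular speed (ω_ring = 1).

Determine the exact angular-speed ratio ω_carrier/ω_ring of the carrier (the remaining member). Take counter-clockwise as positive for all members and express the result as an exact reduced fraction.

N_ring = 22 + 2·25 = 72
22(ω_s−ω_c) = −72(ω_r−ω_c),  ω_s=0, ω_r=1
22(0−ω_c) = −72(1−ω_c)  ⇒  94ω_c = 72  ⇒  ω_c = 36/47
ω_c/ω_r = 36/47

36/47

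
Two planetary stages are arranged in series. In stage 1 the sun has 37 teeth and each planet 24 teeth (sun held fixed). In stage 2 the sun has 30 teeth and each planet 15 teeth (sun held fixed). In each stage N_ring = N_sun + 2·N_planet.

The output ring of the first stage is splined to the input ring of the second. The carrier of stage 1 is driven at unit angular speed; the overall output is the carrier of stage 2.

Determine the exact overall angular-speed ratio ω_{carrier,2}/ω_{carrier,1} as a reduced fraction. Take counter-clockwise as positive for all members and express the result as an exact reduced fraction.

244/255

Stage 1: N_ring = 37 + 2·24 = 85
Stage 1: 37(ω_s−ω_c) = −85(ω_r−ω_c),  ω_s=0, ω_c=1
Stage 1: ω_r = 1 − (37/85)(0−1) = 122/85
  ⇒ ω_r¹/ω_c¹ = 122/85
Stage 2: N_ring = 30 + 2·15 = 60
Stage 2: 30(ω_s−ω_c) = −60(ω_r−ω_c),  ω_s=0, ω_r=1
Stage 2: 30(0−ω_c) = −60(1−ω_c)  ⇒  90ω_c = 60  ⇒  ω_c = 2/3
  ⇒ ω_c²/ω_r² = 2/3
Coupling ω_r² = ω_r¹ ⇒ overall = 122/85 × 2/3 = 244/255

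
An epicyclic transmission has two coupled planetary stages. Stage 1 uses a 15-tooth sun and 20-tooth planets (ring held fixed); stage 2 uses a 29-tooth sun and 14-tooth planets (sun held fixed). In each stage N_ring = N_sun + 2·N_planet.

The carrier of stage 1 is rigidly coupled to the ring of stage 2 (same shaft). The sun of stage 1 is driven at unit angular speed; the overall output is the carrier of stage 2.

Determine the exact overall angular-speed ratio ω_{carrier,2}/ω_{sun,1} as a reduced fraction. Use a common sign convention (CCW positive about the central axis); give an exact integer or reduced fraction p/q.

Stage 1: N_ring = 15 + 2·20 = 55
Stage 1: 15(ω_s−ω_c) = −55(ω_r−ω_c),  ω_r=0, ω_s=1
Stage 1: 15(1−ω_c) = −55(0−ω_c)  ⇒  70ω_c = 15  ⇒  ω_c = 3/14
  ⇒ ω_c¹/ω_s¹ = 3/14
Stage 2: N_ring = 29 + 2·14 = 57
Stage 2: 29(ω_s−ω_c) = −57(ω_r−ω_c),  ω_s=0, ω_r=1
Stage 2: 29(0−ω_c) = −57(1−ω_c)  ⇒  86ω_c = 57  ⇒  ω_c = 57/86
  ⇒ ω_c²/ω_r² = 57/86
Coupling ω_r² = ω_c¹ ⇒ overall = 3/14 × 57/86 = 171/1204

171/1204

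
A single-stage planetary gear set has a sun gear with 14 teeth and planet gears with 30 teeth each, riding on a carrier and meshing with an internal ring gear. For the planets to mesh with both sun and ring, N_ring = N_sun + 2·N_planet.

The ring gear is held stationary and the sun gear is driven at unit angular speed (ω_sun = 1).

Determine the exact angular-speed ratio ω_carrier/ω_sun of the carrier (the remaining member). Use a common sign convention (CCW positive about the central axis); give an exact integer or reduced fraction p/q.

7/44

N_ring = 14 + 2·30 = 74
14(ω_s−ω_c) = −74(ω_r−ω_c),  ω_r=0, ω_s=1
14(1−ω_c) = −74(0−ω_c)  ⇒  88ω_c = 14  ⇒  ω_c = 7/44
ω_c/ω_s = 7/44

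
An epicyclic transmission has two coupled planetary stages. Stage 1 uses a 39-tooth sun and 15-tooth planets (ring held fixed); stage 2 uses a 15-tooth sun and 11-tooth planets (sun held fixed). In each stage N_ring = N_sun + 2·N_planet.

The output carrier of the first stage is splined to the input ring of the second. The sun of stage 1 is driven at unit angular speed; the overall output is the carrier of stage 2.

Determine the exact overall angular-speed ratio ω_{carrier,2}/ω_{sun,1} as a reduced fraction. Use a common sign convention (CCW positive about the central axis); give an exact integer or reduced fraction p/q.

Stage 1: N_ring = 39 + 2·15 = 69
Stage 1: 39(ω_s−ω_c) = −69(ω_r−ω_c),  ω_r=0, ω_s=1
Stage 1: 39(1−ω_c) = −69(0−ω_c)  ⇒  108ω_c = 39  ⇒  ω_c = 13/36
  ⇒ ω_c¹/ω_s¹ = 13/36
Stage 2: N_ring = 15 + 2·11 = 37
Stage 2: 15(ω_s−ω_c) = −37(ω_r−ω_c),  ω_s=0, ω_r=1
Stage 2: 15(0−ω_c) = −37(1−ω_c)  ⇒  52ω_c = 37  ⇒  ω_c = 37/52
  ⇒ ω_c²/ω_r² = 37/52
Coupling ω_r² = ω_c¹ ⇒ overall = 13/36 × 37/52 = 37/144

37/144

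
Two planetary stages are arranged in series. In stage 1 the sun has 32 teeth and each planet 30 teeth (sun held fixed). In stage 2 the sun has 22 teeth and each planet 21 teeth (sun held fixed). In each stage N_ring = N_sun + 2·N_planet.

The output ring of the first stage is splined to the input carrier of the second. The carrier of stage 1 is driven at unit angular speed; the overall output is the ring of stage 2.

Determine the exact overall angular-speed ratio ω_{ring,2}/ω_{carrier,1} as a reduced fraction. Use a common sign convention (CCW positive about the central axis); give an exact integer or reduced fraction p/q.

Stage 1: N_ring = 32 + 2·30 = 92
Stage 1: 32(ω_s−ω_c) = −92(ω_r−ω_c),  ω_s=0, ω_c=1
Stage 1: ω_r = 1 − (32/92)(0−1) = 31/23
  ⇒ ω_r¹/ω_c¹ = 31/23
Stage 2: N_ring = 22 + 2·21 = 64
Stage 2: 22(ω_s−ω_c) = −64(ω_r−ω_c),  ω_s=0, ω_c=1
Stage 2: ω_r = 1 − (22/64)(0−1) = 43/32
  ⇒ ω_r²/ω_c² = 43/32
Coupling ω_c² = ω_r¹ ⇒ overall = 31/23 × 43/32 = 1333/736

1333/736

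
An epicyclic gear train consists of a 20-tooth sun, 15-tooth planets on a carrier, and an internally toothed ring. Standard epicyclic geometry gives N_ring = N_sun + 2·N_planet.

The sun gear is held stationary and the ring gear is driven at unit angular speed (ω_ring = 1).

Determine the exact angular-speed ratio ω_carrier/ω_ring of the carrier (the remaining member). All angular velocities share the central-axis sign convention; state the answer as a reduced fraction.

N_ring = 20 + 2·15 = 50
20(ω_s−ω_c) = −50(ω_r−ω_c),  ω_s=0, ω_r=1
20(0−ω_c) = −50(1−ω_c)  ⇒  70ω_c = 50  ⇒  ω_c = 5/7
ω_c/ω_r = 5/7

5/7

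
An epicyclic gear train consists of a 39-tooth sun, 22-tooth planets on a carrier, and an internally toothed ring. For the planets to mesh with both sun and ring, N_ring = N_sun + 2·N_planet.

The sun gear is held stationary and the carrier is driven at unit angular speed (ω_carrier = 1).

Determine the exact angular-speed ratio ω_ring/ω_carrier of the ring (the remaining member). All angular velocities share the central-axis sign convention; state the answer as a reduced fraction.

122/83

N_ring = 39 + 2·22 = 83
39(ω_s−ω_c) = −83(ω_r−ω_c),  ω_s=0, ω_c=1
ω_r = 1 − (39/83)(0−1) = 122/83
ω_r/ω_c = 122/83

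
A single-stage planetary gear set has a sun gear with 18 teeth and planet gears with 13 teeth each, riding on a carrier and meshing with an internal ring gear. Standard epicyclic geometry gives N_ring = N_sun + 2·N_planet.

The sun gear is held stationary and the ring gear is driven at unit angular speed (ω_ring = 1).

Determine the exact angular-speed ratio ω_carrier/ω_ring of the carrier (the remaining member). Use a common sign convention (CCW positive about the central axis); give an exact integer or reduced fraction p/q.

N_ring = 18 + 2·13 = 44
18(ω_s−ω_c) = −44(ω_r−ω_c),  ω_s=0, ω_r=1
18(0−ω_c) = −44(1−ω_c)  ⇒  62ω_c = 44  ⇒  ω_c = 22/31
ω_c/ω_r = 22/31

22/31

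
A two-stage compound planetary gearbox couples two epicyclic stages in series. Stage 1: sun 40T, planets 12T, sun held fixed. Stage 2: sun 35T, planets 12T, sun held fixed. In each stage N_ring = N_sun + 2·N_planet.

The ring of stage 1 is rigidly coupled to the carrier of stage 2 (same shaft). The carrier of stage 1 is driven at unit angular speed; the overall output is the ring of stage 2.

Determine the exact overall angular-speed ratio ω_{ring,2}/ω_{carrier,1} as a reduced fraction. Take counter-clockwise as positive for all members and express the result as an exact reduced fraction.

Stage 1: N_ring = 40 + 2·12 = 64
Stage 1: 40(ω_s−ω_c) = −64(ω_r−ω_c),  ω_s=0, ω_c=1
Stage 1: ω_r = 1 − (40/64)(0−1) = 13/8
  ⇒ ω_r¹/ω_c¹ = 13/8
Stage 2: N_ring = 35 + 2·12 = 59
Stage 2: 35(ω_s−ω_c) = −59(ω_r−ω_c),  ω_s=0, ω_c=1
Stage 2: ω_r = 1 − (35/59)(0−1) = 94/59
  ⇒ ω_r²/ω_c² = 94/59
Coupling ω_c² = ω_r¹ ⇒ overall = 13/8 × 94/59 = 611/236

611/236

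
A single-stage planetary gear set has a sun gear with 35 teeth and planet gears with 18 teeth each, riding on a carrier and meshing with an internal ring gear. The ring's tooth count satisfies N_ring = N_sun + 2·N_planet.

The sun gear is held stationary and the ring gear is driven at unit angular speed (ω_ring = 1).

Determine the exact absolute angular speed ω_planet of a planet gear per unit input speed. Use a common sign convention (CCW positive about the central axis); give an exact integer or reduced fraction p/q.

71/36

N_ring = 35 + 2·18 = 71
35(ω_s−ω_c) = −71(ω_r−ω_c),  ω_s=0, ω_r=1
35(0−ω_c) = −71(1−ω_c)  ⇒  106ω_c = 71  ⇒  ω_c = 71/106
sun–planet: 35·(0−71/106) = −18·(ω_p−ω_c)  ⇒  ω_p−ω_c = −(35/18)·(-71/106) = 2485/1908
ω_p = 71/106 + 2485/1908 = 71/36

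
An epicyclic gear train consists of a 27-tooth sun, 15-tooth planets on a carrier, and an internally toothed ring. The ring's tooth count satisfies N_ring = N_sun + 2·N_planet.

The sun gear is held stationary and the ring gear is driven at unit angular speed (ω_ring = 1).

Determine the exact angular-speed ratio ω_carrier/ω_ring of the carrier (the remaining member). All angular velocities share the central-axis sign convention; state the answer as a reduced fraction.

N_ring = 27 + 2·15 = 57
27(ω_s−ω_c) = −57(ω_r−ω_c),  ω_s=0, ω_r=1
27(0−ω_c) = −57(1−ω_c)  ⇒  84ω_c = 57  ⇒  ω_c = 19/28
ω_c/ω_r = 19/28

19/28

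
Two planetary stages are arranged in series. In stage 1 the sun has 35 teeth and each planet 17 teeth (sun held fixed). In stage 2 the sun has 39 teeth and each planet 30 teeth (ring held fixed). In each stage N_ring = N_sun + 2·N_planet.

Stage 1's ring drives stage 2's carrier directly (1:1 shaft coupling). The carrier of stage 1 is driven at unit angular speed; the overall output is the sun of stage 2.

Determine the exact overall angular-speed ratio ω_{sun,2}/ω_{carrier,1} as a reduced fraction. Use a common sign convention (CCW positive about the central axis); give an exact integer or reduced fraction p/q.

16/3

Stage 1: N_ring = 35 + 2·17 = 69
Stage 1: 35(ω_s−ω_c) = −69(ω_r−ω_c),  ω_s=0, ω_c=1
Stage 1: ω_r = 1 − (35/69)(0−1) = 104/69
  ⇒ ω_r¹/ω_c¹ = 104/69
Stage 2: N_ring = 39 + 2·30 = 99
Stage 2: 39(ω_s−ω_c) = −99(ω_r−ω_c),  ω_r=0, ω_c=1
Stage 2: ω_s = 1 − (99/39)(0−1) = 46/13
  ⇒ ω_s²/ω_c² = 46/13
Coupling ω_c² = ω_r¹ ⇒ overall = 104/69 × 46/13 = 16/3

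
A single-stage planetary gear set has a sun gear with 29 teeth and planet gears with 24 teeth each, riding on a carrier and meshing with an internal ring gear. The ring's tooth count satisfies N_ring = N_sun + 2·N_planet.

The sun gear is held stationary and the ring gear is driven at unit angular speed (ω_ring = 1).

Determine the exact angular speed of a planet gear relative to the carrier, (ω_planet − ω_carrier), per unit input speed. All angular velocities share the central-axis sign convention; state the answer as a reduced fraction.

N_ring = 29 + 2·24 = 77
29(ω_s−ω_c) = −77(ω_r−ω_c),  ω_s=0, ω_r=1
29(0−ω_c) = −77(1−ω_c)  ⇒  106ω_c = 77  ⇒  ω_c = 77/106
sun–planet: 29·(0−77/106) = −24·(ω_p−ω_c)  ⇒  ω_p−ω_c = −(29/24)·(-77/106) = 2233/2544

2233/2544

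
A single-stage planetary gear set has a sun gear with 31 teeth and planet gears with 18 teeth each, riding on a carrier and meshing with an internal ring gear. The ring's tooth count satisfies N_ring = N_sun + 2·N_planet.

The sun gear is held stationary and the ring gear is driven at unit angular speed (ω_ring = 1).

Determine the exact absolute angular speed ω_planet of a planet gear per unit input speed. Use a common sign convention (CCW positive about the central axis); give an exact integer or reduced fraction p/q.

N_ring = 31 + 2·18 = 67
31(ω_s−ω_c) = −67(ω_r−ω_c),  ω_s=0, ω_r=1
31(0−ω_c) = −67(1−ω_c)  ⇒  98ω_c = 67  ⇒  ω_c = 67/98
sun–planet: 31·(0−67/98) = −18·(ω_p−ω_c)  ⇒  ω_p−ω_c = −(31/18)·(-67/98) = 2077/1764
ω_p = 67/98 + 2077/1764 = 67/36

67/36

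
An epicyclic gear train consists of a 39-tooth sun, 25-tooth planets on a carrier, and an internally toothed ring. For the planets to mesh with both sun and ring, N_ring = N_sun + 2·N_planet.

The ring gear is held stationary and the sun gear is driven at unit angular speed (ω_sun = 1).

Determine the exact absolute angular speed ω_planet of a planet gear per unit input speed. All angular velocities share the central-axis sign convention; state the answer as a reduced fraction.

-39/50

N_ring = 39 + 2·25 = 89
39(ω_s−ω_c) = −89(ω_r−ω_c),  ω_r=0, ω_s=1
39(1−ω_c) = −89(0−ω_c)  ⇒  128ω_c = 39  ⇒  ω_c = 39/128
sun–planet: 39·(1−39/128) = −25·(ω_p−ω_c)  ⇒  ω_p−ω_c = −(39/25)·(89/128) = -3471/3200
ω_p = 39/128 − 3471/3200 = -39/50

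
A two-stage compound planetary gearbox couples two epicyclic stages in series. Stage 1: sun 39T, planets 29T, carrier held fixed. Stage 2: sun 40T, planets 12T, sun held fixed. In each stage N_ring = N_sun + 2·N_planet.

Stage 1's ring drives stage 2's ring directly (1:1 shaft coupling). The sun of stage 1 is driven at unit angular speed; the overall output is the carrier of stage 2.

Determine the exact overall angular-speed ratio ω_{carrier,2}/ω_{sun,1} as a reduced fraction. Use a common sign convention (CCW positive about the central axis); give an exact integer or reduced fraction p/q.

-24/97

Stage 1: N_ring = 39 + 2·29 = 97
Stage 1: 39(ω_s−ω_c) = −97(ω_r−ω_c),  ω_c=0, ω_s=1
Stage 1: ω_r = 0 − (39/97)(1−0) = -39/97
  ⇒ ω_r¹/ω_s¹ = -39/97
Stage 2: N_ring = 40 + 2·12 = 64
Stage 2: 40(ω_s−ω_c) = −64(ω_r−ω_c),  ω_s=0, ω_r=1
Stage 2: 40(0−ω_c) = −64(1−ω_c)  ⇒  104ω_c = 64  ⇒  ω_c = 8/13
  ⇒ ω_c²/ω_r² = 8/13
Coupling ω_r² = ω_r¹ ⇒ overall = -39/97 × 8/13 = -24/97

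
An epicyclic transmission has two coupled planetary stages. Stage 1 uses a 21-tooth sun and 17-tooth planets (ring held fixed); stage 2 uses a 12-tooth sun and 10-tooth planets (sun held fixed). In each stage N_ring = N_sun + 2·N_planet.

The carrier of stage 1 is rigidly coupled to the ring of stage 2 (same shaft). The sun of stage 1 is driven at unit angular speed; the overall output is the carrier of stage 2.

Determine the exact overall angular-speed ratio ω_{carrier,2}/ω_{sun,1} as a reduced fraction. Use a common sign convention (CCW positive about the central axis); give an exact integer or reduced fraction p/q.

Stage 1: N_ring = 21 + 2·17 = 55
Stage 1: 21(ω_s−ω_c) = −55(ω_r−ω_c),  ω_r=0, ω_s=1
Stage 1: 21(1−ω_c) = −55(0−ω_c)  ⇒  76ω_c = 21  ⇒  ω_c = 21/76
  ⇒ ω_c¹/ω_s¹ = 21/76
Stage 2: N_ring = 12 + 2·10 = 32
Stage 2: 12(ω_s−ω_c) = −32(ω_r−ω_c),  ω_s=0, ω_r=1
Stage 2: 12(0−ω_c) = −32(1−ω_c)  ⇒  44ω_c = 32  ⇒  ω_c = 8/11
  ⇒ ω_c²/ω_r² = 8/11
Coupling ω_r² = ω_c¹ ⇒ overall = 21/76 × 8/11 = 42/209

42/209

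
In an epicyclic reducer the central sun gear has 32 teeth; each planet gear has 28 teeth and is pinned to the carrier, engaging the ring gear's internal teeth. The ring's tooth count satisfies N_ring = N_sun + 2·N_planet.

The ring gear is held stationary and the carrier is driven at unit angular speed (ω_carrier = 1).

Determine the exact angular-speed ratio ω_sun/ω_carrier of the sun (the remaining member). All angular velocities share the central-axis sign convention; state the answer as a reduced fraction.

N_ring = 32 + 2·28 = 88
32(ω_s−ω_c) = −88(ω_r−ω_c),  ω_r=0, ω_c=1
ω_s = 1 − (88/32)(0−1) = 15/4
ω_s/ω_c = 15/4

15/4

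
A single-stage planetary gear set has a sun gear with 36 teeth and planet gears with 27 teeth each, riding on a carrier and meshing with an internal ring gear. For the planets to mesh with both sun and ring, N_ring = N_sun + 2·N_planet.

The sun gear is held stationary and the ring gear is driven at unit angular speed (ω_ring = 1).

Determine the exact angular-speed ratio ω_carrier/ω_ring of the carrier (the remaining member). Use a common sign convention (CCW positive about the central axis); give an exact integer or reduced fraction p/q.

N_ring = 36 + 2·27 = 90
36(ω_s−ω_c) = −90(ω_r−ω_c),  ω_s=0, ω_r=1
36(0−ω_c) = −90(1−ω_c)  ⇒  126ω_c = 90  ⇒  ω_c = 5/7
ω_c/ω_r = 5/7

5/7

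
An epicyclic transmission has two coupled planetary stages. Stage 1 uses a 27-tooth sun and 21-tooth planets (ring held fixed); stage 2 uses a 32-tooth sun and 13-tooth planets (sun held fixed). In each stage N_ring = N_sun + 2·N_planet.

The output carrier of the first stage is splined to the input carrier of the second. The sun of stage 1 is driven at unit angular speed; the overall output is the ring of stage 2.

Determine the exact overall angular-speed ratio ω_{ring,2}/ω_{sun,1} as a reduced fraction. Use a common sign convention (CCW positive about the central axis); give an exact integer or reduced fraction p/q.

405/928

Stage 1: N_ring = 27 + 2·21 = 69
Stage 1: 27(ω_s−ω_c) = −69(ω_r−ω_c),  ω_r=0, ω_s=1
Stage 1: 27(1−ω_c) = −69(0−ω_c)  ⇒  96ω_c = 27  ⇒  ω_c = 9/32
  ⇒ ω_c¹/ω_s¹ = 9/32
Stage 2: N_ring = 32 + 2·13 = 58
Stage 2: 32(ω_s−ω_c) = −58(ω_r−ω_c),  ω_s=0, ω_c=1
Stage 2: ω_r = 1 − (32/58)(0−1) = 45/29
  ⇒ ω_r²/ω_c² = 45/29
Coupling ω_c² = ω_c¹ ⇒ overall = 9/32 × 45/29 = 405/928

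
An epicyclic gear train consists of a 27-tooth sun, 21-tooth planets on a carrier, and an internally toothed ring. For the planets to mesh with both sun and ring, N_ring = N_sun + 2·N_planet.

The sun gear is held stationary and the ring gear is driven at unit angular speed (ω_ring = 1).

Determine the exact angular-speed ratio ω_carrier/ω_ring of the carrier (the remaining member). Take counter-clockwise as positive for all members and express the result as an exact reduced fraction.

23/32

N_ring = 27 + 2·21 = 69
27(ω_s−ω_c) = −69(ω_r−ω_c),  ω_s=0, ω_r=1
27(0−ω_c) = −69(1−ω_c)  ⇒  96ω_c = 69  ⇒  ω_c = 23/32
ω_c/ω_r = 23/32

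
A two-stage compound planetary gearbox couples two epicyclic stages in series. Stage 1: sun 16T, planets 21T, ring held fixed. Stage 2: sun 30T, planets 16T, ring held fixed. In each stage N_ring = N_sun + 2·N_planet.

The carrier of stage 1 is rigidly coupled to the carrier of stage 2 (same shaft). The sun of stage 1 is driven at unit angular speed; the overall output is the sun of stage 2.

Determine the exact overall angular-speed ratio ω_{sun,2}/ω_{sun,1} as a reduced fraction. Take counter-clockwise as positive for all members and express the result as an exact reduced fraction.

368/555

Stage 1: N_ring = 16 + 2·21 = 58
Stage 1: 16(ω_s−ω_c) = −58(ω_r−ω_c),  ω_r=0, ω_s=1
Stage 1: 16(1−ω_c) = −58(0−ω_c)  ⇒  74ω_c = 16  ⇒  ω_c = 8/37
  ⇒ ω_c¹/ω_s¹ = 8/37
Stage 2: N_ring = 30 + 2·16 = 62
Stage 2: 30(ω_s−ω_c) = −62(ω_r−ω_c),  ω_r=0, ω_c=1
Stage 2: ω_s = 1 − (62/30)(0−1) = 46/15
  ⇒ ω_s²/ω_c² = 46/15
Coupling ω_c² = ω_c¹ ⇒ overall = 8/37 × 46/15 = 368/555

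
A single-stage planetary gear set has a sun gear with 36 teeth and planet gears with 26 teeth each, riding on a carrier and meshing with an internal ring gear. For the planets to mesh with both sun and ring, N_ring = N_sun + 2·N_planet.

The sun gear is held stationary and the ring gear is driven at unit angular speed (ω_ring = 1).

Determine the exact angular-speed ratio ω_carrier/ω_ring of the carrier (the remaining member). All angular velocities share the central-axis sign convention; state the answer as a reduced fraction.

N_ring = 36 + 2·26 = 88
36(ω_s−ω_c) = −88(ω_r−ω_c),  ω_s=0, ω_r=1
36(0−ω_c) = −88(1−ω_c)  ⇒  124ω_c = 88  ⇒  ω_c = 22/31
ω_c/ω_r = 22/31

22/31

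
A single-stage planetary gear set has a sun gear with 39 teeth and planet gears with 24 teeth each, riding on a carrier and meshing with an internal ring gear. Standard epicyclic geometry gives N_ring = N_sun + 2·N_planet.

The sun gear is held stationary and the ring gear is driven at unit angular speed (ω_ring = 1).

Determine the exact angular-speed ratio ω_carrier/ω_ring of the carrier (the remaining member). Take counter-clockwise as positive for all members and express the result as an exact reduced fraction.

29/42

N_ring = 39 + 2·24 = 87
39(ω_s−ω_c) = −87(ω_r−ω_c),  ω_s=0, ω_r=1
39(0−ω_c) = −87(1−ω_c)  ⇒  126ω_c = 87  ⇒  ω_c = 29/42
ω_c/ω_r = 29/42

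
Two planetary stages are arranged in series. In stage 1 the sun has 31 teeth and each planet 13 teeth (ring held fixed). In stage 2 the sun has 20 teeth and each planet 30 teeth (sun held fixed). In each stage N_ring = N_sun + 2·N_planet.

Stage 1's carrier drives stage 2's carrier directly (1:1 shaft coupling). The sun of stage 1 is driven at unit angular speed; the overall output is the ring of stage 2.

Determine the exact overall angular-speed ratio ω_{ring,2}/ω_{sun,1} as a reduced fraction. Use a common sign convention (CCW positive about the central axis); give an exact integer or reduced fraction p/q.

155/352

Stage 1: N_ring = 31 + 2·13 = 57
Stage 1: 31(ω_s−ω_c) = −57(ω_r−ω_c),  ω_r=0, ω_s=1
Stage 1: 31(1−ω_c) = −57(0−ω_c)  ⇒  88ω_c = 31  ⇒  ω_c = 31/88
  ⇒ ω_c¹/ω_s¹ = 31/88
Stage 2: N_ring = 20 + 2·30 = 80
Stage 2: 20(ω_s−ω_c) = −80(ω_r−ω_c),  ω_s=0, ω_c=1
Stage 2: ω_r = 1 − (20/80)(0−1) = 5/4
  ⇒ ω_r²/ω_c² = 5/4
Coupling ω_c² = ω_c¹ ⇒ overall = 31/88 × 5/4 = 155/352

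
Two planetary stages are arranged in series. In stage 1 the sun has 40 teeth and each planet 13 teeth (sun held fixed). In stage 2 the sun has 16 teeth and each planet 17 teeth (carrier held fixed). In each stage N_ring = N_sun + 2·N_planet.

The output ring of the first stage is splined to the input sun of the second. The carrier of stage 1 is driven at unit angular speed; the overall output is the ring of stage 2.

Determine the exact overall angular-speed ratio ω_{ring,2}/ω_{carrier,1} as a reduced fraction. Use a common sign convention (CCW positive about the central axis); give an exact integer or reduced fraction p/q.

-424/825

Stage 1: N_ring = 40 + 2·13 = 66
Stage 1: 40(ω_s−ω_c) = −66(ω_r−ω_c),  ω_s=0, ω_c=1
Stage 1: ω_r = 1 − (40/66)(0−1) = 53/33
  ⇒ ω_r¹/ω_c¹ = 53/33
Stage 2: N_ring = 16 + 2·17 = 50
Stage 2: 16(ω_s−ω_c) = −50(ω_r−ω_c),  ω_c=0, ω_s=1
Stage 2: ω_r = 0 − (16/50)(1−0) = -8/25
  ⇒ ω_r²/ω_s² = -8/25
Coupling ω_s² = ω_r¹ ⇒ overall = 53/33 × -8/25 = -424/825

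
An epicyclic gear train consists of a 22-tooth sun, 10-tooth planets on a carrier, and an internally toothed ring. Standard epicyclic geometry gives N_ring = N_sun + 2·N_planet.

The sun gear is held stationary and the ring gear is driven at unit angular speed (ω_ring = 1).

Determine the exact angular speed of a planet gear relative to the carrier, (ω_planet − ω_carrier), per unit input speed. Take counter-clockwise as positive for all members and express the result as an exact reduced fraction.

231/160

N_ring = 22 + 2·10 = 42
22(ω_s−ω_c) = −42(ω_r−ω_c),  ω_s=0, ω_r=1
22(0−ω_c) = −42(1−ω_c)  ⇒  64ω_c = 42  ⇒  ω_c = 21/32
sun–planet: 22·(0−21/32) = −10·(ω_p−ω_c)  ⇒  ω_p−ω_c = −(22/10)·(-21/32) = 231/160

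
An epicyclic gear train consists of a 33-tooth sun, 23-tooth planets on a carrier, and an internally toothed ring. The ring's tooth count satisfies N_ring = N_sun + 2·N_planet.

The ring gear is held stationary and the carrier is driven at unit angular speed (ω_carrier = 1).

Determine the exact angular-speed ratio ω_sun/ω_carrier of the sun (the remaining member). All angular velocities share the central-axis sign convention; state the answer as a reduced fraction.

112/33

N_ring = 33 + 2·23 = 79
33(ω_s−ω_c) = −79(ω_r−ω_c),  ω_r=0, ω_c=1
ω_s = 1 − (79/33)(0−1) = 112/33
ω_s/ω_c = 112/33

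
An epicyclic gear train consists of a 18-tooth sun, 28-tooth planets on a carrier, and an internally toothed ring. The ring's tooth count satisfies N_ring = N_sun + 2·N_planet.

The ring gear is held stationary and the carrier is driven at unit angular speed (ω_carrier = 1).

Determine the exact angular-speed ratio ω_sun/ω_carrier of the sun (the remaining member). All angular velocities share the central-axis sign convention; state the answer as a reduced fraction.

N_ring = 18 + 2·28 = 74
18(ω_s−ω_c) = −74(ω_r−ω_c),  ω_r=0, ω_c=1
ω_s = 1 − (74/18)(0−1) = 46/9
ω_s/ω_c = 46/9

46/9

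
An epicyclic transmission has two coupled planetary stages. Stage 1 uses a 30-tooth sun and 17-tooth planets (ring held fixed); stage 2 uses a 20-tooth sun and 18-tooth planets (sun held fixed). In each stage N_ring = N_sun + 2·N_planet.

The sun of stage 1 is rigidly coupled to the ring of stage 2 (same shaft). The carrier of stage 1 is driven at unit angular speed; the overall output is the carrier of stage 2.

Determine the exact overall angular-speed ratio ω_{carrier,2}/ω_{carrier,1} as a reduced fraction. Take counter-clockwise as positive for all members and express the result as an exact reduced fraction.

658/285

Stage 1: N_ring = 30 + 2·17 = 64
Stage 1: 30(ω_s−ω_c) = −64(ω_r−ω_c),  ω_r=0, ω_c=1
Stage 1: ω_s = 1 − (64/30)(0−1) = 47/15
  ⇒ ω_s¹/ω_c¹ = 47/15
Stage 2: N_ring = 20 + 2·18 = 56
Stage 2: 20(ω_s−ω_c) = −56(ω_r−ω_c),  ω_s=0, ω_r=1
Stage 2: 20(0−ω_c) = −56(1−ω_c)  ⇒  76ω_c = 56  ⇒  ω_c = 14/19
  ⇒ ω_c²/ω_r² = 14/19
Coupling ω_r² = ω_s¹ ⇒ overall = 47/15 × 14/19 = 658/285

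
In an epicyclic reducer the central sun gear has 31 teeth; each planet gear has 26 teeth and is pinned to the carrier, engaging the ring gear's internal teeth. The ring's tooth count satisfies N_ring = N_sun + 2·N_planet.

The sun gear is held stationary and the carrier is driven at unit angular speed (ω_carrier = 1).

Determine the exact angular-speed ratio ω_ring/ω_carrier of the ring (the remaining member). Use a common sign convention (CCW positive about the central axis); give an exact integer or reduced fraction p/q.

114/83

N_ring = 31 + 2·26 = 83
31(ω_s−ω_c) = −83(ω_r−ω_c),  ω_s=0, ω_c=1
ω_r = 1 − (31/83)(0−1) = 114/83
ω_r/ω_c = 114/83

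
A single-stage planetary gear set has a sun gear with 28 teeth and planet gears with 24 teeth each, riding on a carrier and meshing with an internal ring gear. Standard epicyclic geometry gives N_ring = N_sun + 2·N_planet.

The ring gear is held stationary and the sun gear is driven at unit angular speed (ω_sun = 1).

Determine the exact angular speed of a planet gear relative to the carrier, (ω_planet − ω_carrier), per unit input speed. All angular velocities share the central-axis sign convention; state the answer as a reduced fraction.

N_ring = 28 + 2·24 = 76
28(ω_s−ω_c) = −76(ω_r−ω_c),  ω_r=0, ω_s=1
28(1−ω_c) = −76(0−ω_c)  ⇒  104ω_c = 28  ⇒  ω_c = 7/26
sun–planet: 28·(1−7/26) = −24·(ω_p−ω_c)  ⇒  ω_p−ω_c = −(28/24)·(19/26) = -133/156

-133/156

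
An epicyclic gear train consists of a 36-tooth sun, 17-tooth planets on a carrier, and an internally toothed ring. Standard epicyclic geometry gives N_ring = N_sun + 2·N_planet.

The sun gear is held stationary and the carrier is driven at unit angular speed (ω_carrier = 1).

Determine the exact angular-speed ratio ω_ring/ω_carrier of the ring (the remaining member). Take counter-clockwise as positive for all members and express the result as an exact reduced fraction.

53/35

N_ring = 36 + 2·17 = 70
36(ω_s−ω_c) = −70(ω_r−ω_c),  ω_s=0, ω_c=1
ω_r = 1 − (36/70)(0−1) = 53/35
ω_r/ω_c = 53/35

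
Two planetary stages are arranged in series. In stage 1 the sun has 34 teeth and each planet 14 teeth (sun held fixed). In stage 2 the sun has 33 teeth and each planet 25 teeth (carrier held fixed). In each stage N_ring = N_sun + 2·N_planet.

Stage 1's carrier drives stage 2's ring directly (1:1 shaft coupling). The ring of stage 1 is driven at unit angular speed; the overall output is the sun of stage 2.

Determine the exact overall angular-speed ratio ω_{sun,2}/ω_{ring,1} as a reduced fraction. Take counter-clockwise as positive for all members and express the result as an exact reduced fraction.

Stage 1: N_ring = 34 + 2·14 = 62
Stage 1: 34(ω_s−ω_c) = −62(ω_r−ω_c),  ω_s=0, ω_r=1
Stage 1: 34(0−ω_c) = −62(1−ω_c)  ⇒  96ω_c = 62  ⇒  ω_c = 31/48
  ⇒ ω_c¹/ω_r¹ = 31/48
Stage 2: N_ring = 33 + 2·25 = 83
Stage 2: 33(ω_s−ω_c) = −83(ω_r−ω_c),  ω_c=0, ω_r=1
Stage 2: ω_s = 0 − (83/33)(1−0) = -83/33
  ⇒ ω_s²/ω_r² = -83/33
Coupling ω_r² = ω_c¹ ⇒ overall = 31/48 × -83/33 = -2573/1584

-2573/1584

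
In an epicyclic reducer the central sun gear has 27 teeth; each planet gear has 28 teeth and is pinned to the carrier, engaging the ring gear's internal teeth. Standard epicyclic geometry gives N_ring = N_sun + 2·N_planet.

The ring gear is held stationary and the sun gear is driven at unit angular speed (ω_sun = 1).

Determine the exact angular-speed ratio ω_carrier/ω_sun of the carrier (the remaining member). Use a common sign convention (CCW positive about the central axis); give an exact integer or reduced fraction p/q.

27/110

N_ring = 27 + 2·28 = 83
27(ω_s−ω_c) = −83(ω_r−ω_c),  ω_r=0, ω_s=1
27(1−ω_c) = −83(0−ω_c)  ⇒  110ω_c = 27  ⇒  ω_c = 27/110
ω_c/ω_s = 27/110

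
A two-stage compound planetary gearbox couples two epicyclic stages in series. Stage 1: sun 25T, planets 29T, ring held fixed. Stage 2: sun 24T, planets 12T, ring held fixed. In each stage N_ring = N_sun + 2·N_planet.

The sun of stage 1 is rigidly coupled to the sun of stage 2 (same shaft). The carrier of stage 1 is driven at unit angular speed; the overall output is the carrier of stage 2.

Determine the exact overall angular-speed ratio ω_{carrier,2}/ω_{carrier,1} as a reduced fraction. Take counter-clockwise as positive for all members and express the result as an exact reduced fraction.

Stage 1: N_ring = 25 + 2·29 = 83
Stage 1: 25(ω_s−ω_c) = −83(ω_r−ω_c),  ω_r=0, ω_c=1
Stage 1: ω_s = 1 − (83/25)(0−1) = 108/25
  ⇒ ω_s¹/ω_c¹ = 108/25
Stage 2: N_ring = 24 + 2·12 = 48
Stage 2: 24(ω_s−ω_c) = −48(ω_r−ω_c),  ω_r=0, ω_s=1
Stage 2: 24(1−ω_c) = −48(0−ω_c)  ⇒  72ω_c = 24  ⇒  ω_c = 1/3
  ⇒ ω_c²/ω_s² = 1/3
Coupling ω_s² = ω_s¹ ⇒ overall = 108/25 × 1/3 = 36/25

36/25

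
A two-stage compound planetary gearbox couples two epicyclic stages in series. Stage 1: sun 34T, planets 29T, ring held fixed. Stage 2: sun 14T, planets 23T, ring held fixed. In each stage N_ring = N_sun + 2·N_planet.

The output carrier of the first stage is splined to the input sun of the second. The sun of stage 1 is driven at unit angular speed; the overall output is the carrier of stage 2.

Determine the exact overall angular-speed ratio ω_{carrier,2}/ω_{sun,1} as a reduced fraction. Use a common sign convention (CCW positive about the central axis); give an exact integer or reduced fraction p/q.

Stage 1: N_ring = 34 + 2·29 = 92
Stage 1: 34(ω_s−ω_c) = −92(ω_r−ω_c),  ω_r=0, ω_s=1
Stage 1: 34(1−ω_c) = −92(0−ω_c)  ⇒  126ω_c = 34  ⇒  ω_c = 17/63
  ⇒ ω_c¹/ω_s¹ = 17/63
Stage 2: N_ring = 14 + 2·23 = 60
Stage 2: 14(ω_s−ω_c) = −60(ω_r−ω_c),  ω_r=0, ω_s=1
Stage 2: 14(1−ω_c) = −60(0−ω_c)  ⇒  74ω_c = 14  ⇒  ω_c = 7/37
  ⇒ ω_c²/ω_s² = 7/37
Coupling ω_s² = ω_c¹ ⇒ overall = 17/63 × 7/37 = 17/333

17/333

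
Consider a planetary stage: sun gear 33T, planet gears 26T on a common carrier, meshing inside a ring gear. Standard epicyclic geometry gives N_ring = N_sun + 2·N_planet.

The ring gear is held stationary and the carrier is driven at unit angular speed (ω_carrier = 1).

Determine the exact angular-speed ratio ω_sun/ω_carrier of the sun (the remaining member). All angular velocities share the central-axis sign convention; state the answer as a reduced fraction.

N_ring = 33 + 2·26 = 85
33(ω_s−ω_c) = −85(ω_r−ω_c),  ω_r=0, ω_c=1
ω_s = 1 − (85/33)(0−1) = 118/33
ω_s/ω_c = 118/33

118/33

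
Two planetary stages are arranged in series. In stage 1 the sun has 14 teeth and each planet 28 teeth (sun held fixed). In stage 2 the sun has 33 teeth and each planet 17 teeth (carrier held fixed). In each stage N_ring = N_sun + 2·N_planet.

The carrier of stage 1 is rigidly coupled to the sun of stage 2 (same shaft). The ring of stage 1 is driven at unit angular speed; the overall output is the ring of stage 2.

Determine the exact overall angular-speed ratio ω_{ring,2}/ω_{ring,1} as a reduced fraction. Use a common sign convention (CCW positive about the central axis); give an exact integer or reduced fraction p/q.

Stage 1: N_ring = 14 + 2·28 = 70
Stage 1: 14(ω_s−ω_c) = −70(ω_r−ω_c),  ω_s=0, ω_r=1
Stage 1: 14(0−ω_c) = −70(1−ω_c)  ⇒  84ω_c = 70  ⇒  ω_c = 5/6
  ⇒ ω_c¹/ω_r¹ = 5/6
Stage 2: N_ring = 33 + 2·17 = 67
Stage 2: 33(ω_s−ω_c) = −67(ω_r−ω_c),  ω_c=0, ω_s=1
Stage 2: ω_r = 0 − (33/67)(1−0) = -33/67
  ⇒ ω_r²/ω_s² = -33/67
Coupling ω_s² = ω_c¹ ⇒ overall = 5/6 × -33/67 = -55/134

-55/134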